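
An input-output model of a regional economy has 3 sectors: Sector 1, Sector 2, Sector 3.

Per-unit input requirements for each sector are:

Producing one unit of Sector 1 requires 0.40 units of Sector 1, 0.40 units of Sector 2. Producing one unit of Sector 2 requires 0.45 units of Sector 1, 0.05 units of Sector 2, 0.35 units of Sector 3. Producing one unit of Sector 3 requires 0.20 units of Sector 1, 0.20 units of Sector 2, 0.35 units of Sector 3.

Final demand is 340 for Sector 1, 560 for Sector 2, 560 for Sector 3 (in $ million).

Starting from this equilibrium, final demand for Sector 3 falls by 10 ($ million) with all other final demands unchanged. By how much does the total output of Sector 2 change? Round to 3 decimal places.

Δx_2 = -10.899

I − A =
  [   0.60    -0.45    -0.20]
  [  -0.40     0.95    -0.20]
  [   0.00    -0.35     0.65]
Cofactors of I−A, C_ij = (−1)^(i+j)·(minor ij) (rows/columns in the sector order above):
  C_11 = (0.95)(0.65) − (-0.20)(-0.35) = 0.5475
  C_12 = −[(-0.40)(0.65) − (-0.20)(0.00)] = 0.2600
  C_13 = (-0.40)(-0.35) − (0.95)(0.00) = 0.1400
  C_21 = −[(-0.45)(0.65) − (-0.20)(-0.35)] = 0.3625
  C_22 = (0.60)(0.65) − (-0.20)(0.00) = 0.3900
  C_23 = −[(0.60)(-0.35) − (-0.45)(0.00)] = 0.2100
  C_31 = (-0.45)(-0.20) − (-0.20)(0.95) = 0.2800
  C_32 = −[(0.60)(-0.20) − (-0.20)(-0.40)] = 0.2000
  C_33 = (0.60)(0.95) − (-0.45)(-0.40) = 0.3900
det(I−A) = Σ_j (I−A)_1j·C_1j = (0.60)(0.5475) + (-0.45)(0.2600) + (-0.20)(0.1400) = 0.1835
adj(I−A) = Cᵀ =
  [ 0.5475   0.3625   0.2800]
  [ 0.2600   0.3900   0.2000]
  [ 0.1400   0.2100   0.3900]
(I − A)⁻¹ = adj(I−A) / det(I−A) ≈
  [   2.9837     1.9755     1.5259]
  [   1.4169     2.1253     1.0899]
  [   0.7629     1.1444     2.1253]
Δx = (I − A)⁻¹ Δd with Δd having -10 in the Sector 3 component and 0 elsewhere.
So Δx_2 = L_23 · (-10), where L_23 = adj(I−A)_23 / det(I−A) = 0.2000 / 0.1835.
Δx_2 = 0.2000 × (-10) / 0.1835 = -2.00 / 0.1835 ≈ -10.899.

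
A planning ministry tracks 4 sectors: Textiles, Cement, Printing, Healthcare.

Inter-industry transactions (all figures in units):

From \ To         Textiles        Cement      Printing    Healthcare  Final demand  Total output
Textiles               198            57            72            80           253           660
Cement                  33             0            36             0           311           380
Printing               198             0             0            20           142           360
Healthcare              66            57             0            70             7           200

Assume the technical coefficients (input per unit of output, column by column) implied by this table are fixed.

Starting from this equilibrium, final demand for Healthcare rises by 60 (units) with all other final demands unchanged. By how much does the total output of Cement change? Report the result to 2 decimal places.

Δx_C = 6.67

Technical coefficients a_ij = z_ij / X_j:
  a_TT = 198/660 = 0.30, a_CT = 33/660 = 0.05, a_PT = 198/660 = 0.30, a_HT = 66/660 = 0.10
  a_TC = 57/380 = 0.15, a_CC = 0/380 = 0.00, a_PC = 0/380 = 0.00, a_HC = 57/380 = 0.15
  a_TP = 72/360 = 0.20, a_CP = 36/360 = 0.10, a_PP = 0/360 = 0.00, a_HP = 0/360 = 0.00
  a_TH = 80/200 = 0.40, a_CH = 0/200 = 0.00, a_PH = 20/200 = 0.10, a_HH = 70/200 = 0.35
I − A =
  [   0.70    -0.15    -0.20    -0.40]
  [  -0.05     1.00    -0.10     0.00]
  [  -0.30     0.00     1.00    -0.10]
  [  -0.10    -0.15     0.00     0.65]
Compute the cofactors C_ij = (−1)^(i+j)·(3×3 minor ij) of I−A; the adjugate is their transpose:
adj(I−A) = Cᵀ =
  [ 0.648500   0.160500   0.145750   0.421500]
  [ 0.053000   0.374000   0.048000   0.040000]
  [ 0.205750   0.059250   0.407125   0.189250]
  [ 0.112000   0.111000   0.033500   0.628000]
det(I−A) = Σ_j (I−A)_1j·C_1j = (0.70)(0.648500) + (-0.15)(0.053000) + (-0.20)(0.205750) + (-0.40)(0.112000) = 0.36005
(I − A)⁻¹ = adj(I−A) / det(I−A) ≈
  [   1.8011     0.4458     0.4048     1.1707]
  [   0.1472     1.0387     0.1333     0.1111]
  [   0.5714     0.1646     1.1307     0.5256]
  [   0.3111     0.3083     0.0930     1.7442]
Δx = (I − A)⁻¹ Δd with Δd having +60 in the Healthcare component and 0 elsewhere.
So Δx_C = L_CH · (+60), where L_CH = adj(I−A)_CH / det(I−A) = 0.040000 / 0.36005.
Δx_C = 0.040000 × (+60) / 0.36005 = 2.40 / 0.36005 ≈ 6.67.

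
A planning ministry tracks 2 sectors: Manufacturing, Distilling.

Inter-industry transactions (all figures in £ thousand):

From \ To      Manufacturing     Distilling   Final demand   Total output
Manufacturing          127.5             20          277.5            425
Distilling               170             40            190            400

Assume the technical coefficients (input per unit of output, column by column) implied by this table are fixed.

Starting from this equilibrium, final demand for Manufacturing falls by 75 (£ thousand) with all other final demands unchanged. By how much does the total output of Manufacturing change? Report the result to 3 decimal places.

Δx_1 = -110.656

Technical coefficients a_ij = z_ij / X_j:
  a_11 = 127.5/425 = 0.30, a_21 = 170/425 = 0.40
  a_12 = 20/400 = 0.05, a_22 = 40/400 = 0.10
I − A =
  [   0.70    -0.05]
  [  -0.40     0.90]
det(I−A) = (0.70)(0.90) − (-0.05)(-0.40) = 0.6100
adj(I−A) = [[0.90, 0.05], [0.40, 0.70]]
(I − A)⁻¹ = adj(I−A) / det(I−A) ≈
  [   1.4754     0.0820]
  [   0.6557     1.1475]
Δx = (I − A)⁻¹ Δd with Δd having -75 in the Manufacturing component and 0 elsewhere.
So Δx_1 = L_11 · (-75), where L_11 = adj(I−A)_11 / det(I−A) = 0.90 / 0.6100.
Δx_1 = 0.90 × (-75) / 0.6100 = -67.50 / 0.6100 ≈ -110.656.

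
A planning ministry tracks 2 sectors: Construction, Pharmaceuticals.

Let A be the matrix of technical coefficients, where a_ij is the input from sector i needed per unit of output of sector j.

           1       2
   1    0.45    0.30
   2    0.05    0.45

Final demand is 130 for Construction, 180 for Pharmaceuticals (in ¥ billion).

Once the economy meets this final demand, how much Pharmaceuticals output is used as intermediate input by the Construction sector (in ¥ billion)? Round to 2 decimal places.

z_21 = 21.83

I − A =
  [   0.55    -0.30]
  [  -0.05     0.55]
det(I−A) = (0.55)(0.55) − (-0.30)(-0.05) = 0.2875
adj(I−A) = [[0.55, 0.30], [0.05, 0.55]]
(I − A)⁻¹ = adj(I−A) / det(I−A) ≈
  [   1.9130     1.0435]
  [   0.1739     1.9130]
First solve x = (I − A)⁻¹ d = adj(I−A)·d / det(I−A); in particular x_1 = (0.55·130 + 0.30·180) / 0.2875 = 125.50 / 0.2875 ≈ 436.5217.
Intermediate flow from 2 to 1: z_21 = a_21 · x_1 = 0.05 × 125.50 / 0.2875 = 6.275 / 0.2875 ≈ 21.83.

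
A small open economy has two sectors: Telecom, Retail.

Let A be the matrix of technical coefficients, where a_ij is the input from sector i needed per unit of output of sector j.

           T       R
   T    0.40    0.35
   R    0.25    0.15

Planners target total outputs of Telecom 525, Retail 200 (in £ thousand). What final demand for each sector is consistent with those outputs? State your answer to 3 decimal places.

I − A =
  [   0.60    -0.35]
  [  -0.25     0.85]
d = (I − A) x:
  d_T = (+0.60)·525 + (-0.35)·200 = 245.000
  d_R = (-0.25)·525 + (+0.85)·200 = 38.750

d_T = 245.000, d_R = 38.750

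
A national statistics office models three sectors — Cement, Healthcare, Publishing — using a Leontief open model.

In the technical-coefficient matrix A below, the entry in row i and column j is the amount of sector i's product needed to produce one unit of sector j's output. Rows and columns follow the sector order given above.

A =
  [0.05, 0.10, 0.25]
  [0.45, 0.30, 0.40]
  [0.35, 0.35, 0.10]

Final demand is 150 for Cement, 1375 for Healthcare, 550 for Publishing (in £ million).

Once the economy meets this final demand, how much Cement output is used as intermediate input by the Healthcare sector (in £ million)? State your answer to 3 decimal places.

z_12 = 453.625

I − A =
  [   0.95    -0.10    -0.25]
  [  -0.45     0.70    -0.40]
  [  -0.35    -0.35     0.90]
Cofactors of I−A, C_ij = (−1)^(i+j)·(minor ij) (rows/columns in the sector order above):
  C_11 = (0.70)(0.90) − (-0.40)(-0.35) = 0.4900
  C_12 = −[(-0.45)(0.90) − (-0.40)(-0.35)] = 0.5450
  C_13 = (-0.45)(-0.35) − (0.70)(-0.35) = 0.4025
  C_21 = −[(-0.10)(0.90) − (-0.25)(-0.35)] = 0.1775
  C_22 = (0.95)(0.90) − (-0.25)(-0.35) = 0.7675
  C_23 = −[(0.95)(-0.35) − (-0.10)(-0.35)] = 0.3675
  C_31 = (-0.10)(-0.40) − (-0.25)(0.70) = 0.2150
  C_32 = −[(0.95)(-0.40) − (-0.25)(-0.45)] = 0.4925
  C_33 = (0.95)(0.70) − (-0.10)(-0.45) = 0.6200
det(I−A) = Σ_j (I−A)_1j·C_1j = (0.95)(0.4900) + (-0.10)(0.5450) + (-0.25)(0.4025) = 0.310375
adj(I−A) = Cᵀ =
  [ 0.4900   0.1775   0.2150]
  [ 0.5450   0.7675   0.4925]
  [ 0.4025   0.3675   0.6200]
(I − A)⁻¹ = adj(I−A) / det(I−A) ≈
  [   1.5787     0.5719     0.6927]
  [   1.7559     2.4728     1.5868]
  [   1.2968     1.1841     1.9976]
First solve x = (I − A)⁻¹ d = adj(I−A)·d / det(I−A); in particular x_2 = (0.5450·150 + 0.7675·1375 + 0.4925·550) / 0.310375 = 1407.9375 / 0.310375 ≈ 4536.24648.
Intermediate flow from 1 to 2: z_12 = a_12 · x_2 = 0.10 × 1407.9375 / 0.310375 = 140.79375 / 0.310375 ≈ 453.625.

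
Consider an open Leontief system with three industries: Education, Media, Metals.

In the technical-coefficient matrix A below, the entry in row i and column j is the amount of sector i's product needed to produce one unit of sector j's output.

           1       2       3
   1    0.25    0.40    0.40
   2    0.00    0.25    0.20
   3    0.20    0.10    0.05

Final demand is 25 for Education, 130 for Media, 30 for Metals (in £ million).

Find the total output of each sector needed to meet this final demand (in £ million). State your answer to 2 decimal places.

I − A =
  [   0.75    -0.40    -0.40]
  [   0.00     0.75    -0.20]
  [  -0.20    -0.10     0.95]
Cofactors of I−A, C_ij = (−1)^(i+j)·(minor ij) (rows/columns in the sector order above):
  C_11 = (0.75)(0.95) − (-0.20)(-0.10) = 0.6925
  C_12 = −[(0.00)(0.95) − (-0.20)(-0.20)] = 0.0400
  C_13 = (0.00)(-0.10) − (0.75)(-0.20) = 0.1500
  C_21 = −[(-0.40)(0.95) − (-0.40)(-0.10)] = 0.4200
  C_22 = (0.75)(0.95) − (-0.40)(-0.20) = 0.6325
  C_23 = −[(0.75)(-0.10) − (-0.40)(-0.20)] = 0.1550
  C_31 = (-0.40)(-0.20) − (-0.40)(0.75) = 0.3800
  C_32 = −[(0.75)(-0.20) − (-0.40)(0.00)] = 0.1500
  C_33 = (0.75)(0.75) − (-0.40)(0.00) = 0.5625
det(I−A) = Σ_j (I−A)_1j·C_1j = (0.75)(0.6925) + (-0.40)(0.0400) + (-0.40)(0.1500) = 0.443375
adj(I−A) = Cᵀ =
  [ 0.6925   0.4200   0.3800]
  [ 0.0400   0.6325   0.1500]
  [ 0.1500   0.1550   0.5625]
(I − A)⁻¹ = adj(I−A) / det(I−A) ≈
  [   1.5619     0.9473     0.8571]
  [   0.0902     1.4266     0.3383]
  [   0.3383     0.3496     1.2687]
x = (I − A)⁻¹ d = adj(I−A)·d / det(I−A), with det(I−A) = 0.443375:
  x_1 = (0.6925·25 + 0.4200·130 + 0.3800·30) / 0.443375 = 83.3125 / 0.443375 ≈ 187.91
  x_2 = (0.0400·25 + 0.6325·130 + 0.1500·30) / 0.443375 = 87.725 / 0.443375 ≈ 197.86
  x_3 = (0.1500·25 + 0.1550·130 + 0.5625·30) / 0.443375 = 40.775 / 0.443375 ≈ 91.97

x_1 = 187.91, x_2 = 197.86, x_3 = 91.97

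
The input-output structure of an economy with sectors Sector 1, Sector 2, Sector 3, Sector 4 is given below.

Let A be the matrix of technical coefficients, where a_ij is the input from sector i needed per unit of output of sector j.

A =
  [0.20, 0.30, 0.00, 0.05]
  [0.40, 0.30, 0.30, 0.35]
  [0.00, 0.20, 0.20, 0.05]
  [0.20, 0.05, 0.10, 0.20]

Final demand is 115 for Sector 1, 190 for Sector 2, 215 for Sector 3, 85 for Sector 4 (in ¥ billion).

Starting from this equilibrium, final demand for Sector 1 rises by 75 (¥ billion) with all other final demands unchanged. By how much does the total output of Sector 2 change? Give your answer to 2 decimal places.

I − A =
  [   0.80    -0.30     0.00    -0.05]
  [  -0.40     0.70    -0.30    -0.35]
  [   0.00    -0.20     0.80    -0.05]
  [  -0.20    -0.05    -0.10     0.80]
Compute the cofactors C_ij = (−1)^(i+j)·(3×3 minor ij) of I−A; the adjugate is their transpose:
adj(I−A) = Cᵀ =
  [ 0.37475   0.19350   0.08675   0.11350]
  [ 0.31300   0.50000   0.21900   0.25200]
  [ 0.08600   0.13100   0.30900   0.08200]
  [ 0.12400   0.09600   0.07400   0.30400]
det(I−A) = Σ_j (I−A)_1j·C_1j = (0.80)(0.37475) + (-0.30)(0.31300) + (0.00)(0.08600) + (-0.05)(0.12400) = 0.1997
(I − A)⁻¹ = adj(I−A) / det(I−A) ≈
  [   1.8766     0.9690     0.4344     0.5684]
  [   1.5674     2.5038     1.0966     1.2619]
  [   0.4306     0.6560     1.5473     0.4106]
  [   0.6209     0.4807     0.3706     1.5223]
Δx = (I − A)⁻¹ Δd with Δd having +75 in the Sector 1 component and 0 elsewhere.
So Δx_2 = L_21 · (+75), where L_21 = adj(I−A)_21 / det(I−A) = 0.31300 / 0.1997.
Δx_2 = 0.31300 × (+75) / 0.1997 = 23.475 / 0.1997 ≈ 117.55.

Δx_2 = 117.55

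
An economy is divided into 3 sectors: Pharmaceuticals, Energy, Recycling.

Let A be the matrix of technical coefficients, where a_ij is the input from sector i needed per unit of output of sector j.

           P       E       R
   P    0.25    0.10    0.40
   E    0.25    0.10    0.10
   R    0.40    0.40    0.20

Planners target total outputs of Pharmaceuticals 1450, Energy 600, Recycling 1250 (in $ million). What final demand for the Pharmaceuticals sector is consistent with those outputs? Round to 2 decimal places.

d_P = 527.50

I − A =
  [   0.75    -0.10    -0.40]
  [  -0.25     0.90    -0.10]
  [  -0.40    -0.40     0.80]
d = (I − A) x:
  d_P = (+0.75)·1450 + (-0.10)·600 + (-0.40)·1250 = 527.50
  d_E = (-0.25)·1450 + (+0.90)·600 + (-0.10)·1250 = 52.50
  d_R = (-0.40)·1450 + (-0.40)·600 + (+0.80)·1250 = 180.00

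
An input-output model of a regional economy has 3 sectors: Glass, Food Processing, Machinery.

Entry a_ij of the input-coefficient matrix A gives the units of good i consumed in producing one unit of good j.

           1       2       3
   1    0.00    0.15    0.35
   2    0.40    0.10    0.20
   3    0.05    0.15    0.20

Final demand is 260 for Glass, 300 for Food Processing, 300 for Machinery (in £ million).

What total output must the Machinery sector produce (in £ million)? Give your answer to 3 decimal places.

x_3 = 540.870

I − A =
  [   1.00    -0.15    -0.35]
  [  -0.40     0.90    -0.20]
  [  -0.05    -0.15     0.80]
Cofactors of I−A, C_ij = (−1)^(i+j)·(minor ij) (rows/columns in the sector order above):
  C_11 = (0.90)(0.80) − (-0.20)(-0.15) = 0.6900
  C_12 = −[(-0.40)(0.80) − (-0.20)(-0.05)] = 0.3300
  C_13 = (-0.40)(-0.15) − (0.90)(-0.05) = 0.1050
  C_21 = −[(-0.15)(0.80) − (-0.35)(-0.15)] = 0.1725
  C_22 = (1.00)(0.80) − (-0.35)(-0.05) = 0.7825
  C_23 = −[(1.00)(-0.15) − (-0.15)(-0.05)] = 0.1575
  C_31 = (-0.15)(-0.20) − (-0.35)(0.90) = 0.3450
  C_32 = −[(1.00)(-0.20) − (-0.35)(-0.40)] = 0.3400
  C_33 = (1.00)(0.90) − (-0.15)(-0.40) = 0.8400
det(I−A) = Σ_j (I−A)_1j·C_1j = (1.00)(0.6900) + (-0.15)(0.3300) + (-0.35)(0.1050) = 0.60375
adj(I−A) = Cᵀ =
  [ 0.6900   0.1725   0.3450]
  [ 0.3300   0.7825   0.3400]
  [ 0.1050   0.1575   0.8400]
(I − A)⁻¹ = adj(I−A) / det(I−A) ≈
  [   1.1429     0.2857     0.5714]
  [   0.5466     1.2961     0.5631]
  [   0.1739     0.2609     1.3913]
x = (I − A)⁻¹ d = adj(I−A)·d / det(I−A), with det(I−A) = 0.60375:
  x_1 = (0.6900·260 + 0.1725·300 + 0.3450·300) / 0.60375 = 334.65 / 0.60375 ≈ 554.286
  x_2 = (0.3300·260 + 0.7825·300 + 0.3400·300) / 0.60375 = 422.55 / 0.60375 ≈ 699.876
  x_3 = (0.1050·260 + 0.1575·300 + 0.8400·300) / 0.60375 = 326.55 / 0.60375 ≈ 540.870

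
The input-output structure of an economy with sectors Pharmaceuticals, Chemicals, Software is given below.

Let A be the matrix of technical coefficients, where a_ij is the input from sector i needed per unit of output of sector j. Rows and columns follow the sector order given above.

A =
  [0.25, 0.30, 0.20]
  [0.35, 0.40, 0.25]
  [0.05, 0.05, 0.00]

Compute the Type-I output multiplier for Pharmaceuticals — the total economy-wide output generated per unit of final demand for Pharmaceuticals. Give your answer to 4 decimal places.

I − A =
  [   0.75    -0.30    -0.20]
  [  -0.35     0.60    -0.25]
  [  -0.05    -0.05     1.00]
Cofactors of I−A, C_ij = (−1)^(i+j)·(minor ij) (rows/columns in the sector order above):
  C_11 = (0.60)(1.00) − (-0.25)(-0.05) = 0.5875
  C_12 = −[(-0.35)(1.00) − (-0.25)(-0.05)] = 0.3625
  C_13 = (-0.35)(-0.05) − (0.60)(-0.05) = 0.0475
  C_21 = −[(-0.30)(1.00) − (-0.20)(-0.05)] = 0.3100
  C_22 = (0.75)(1.00) − (-0.20)(-0.05) = 0.7400
  C_23 = −[(0.75)(-0.05) − (-0.30)(-0.05)] = 0.0525
  C_31 = (-0.30)(-0.25) − (-0.20)(0.60) = 0.1950
  C_32 = −[(0.75)(-0.25) − (-0.20)(-0.35)] = 0.2575
  C_33 = (0.75)(0.60) − (-0.30)(-0.35) = 0.3450
det(I−A) = Σ_j (I−A)_1j·C_1j = (0.75)(0.5875) + (-0.30)(0.3625) + (-0.20)(0.0475) = 0.322375
adj(I−A) = Cᵀ =
  [ 0.5875   0.3100   0.1950]
  [ 0.3625   0.7400   0.2575]
  [ 0.0475   0.0525   0.3450]
(I − A)⁻¹ = adj(I−A) / det(I−A) ≈
  [   1.82241     0.96161     0.60489]
  [   1.12447     2.29546     0.79876]
  [   0.14734     0.16285     1.07018]
The output multiplier for sector j is the column-j sum of the Leontief inverse (I − A)⁻¹ = adj(I−A) / det(I−A).
Column 1 of adj(I−A): (0.5875, 0.3625, 0.0475); det(I−A) = 0.322375.
m_1 = (0.5875 + 0.3625 + 0.0475) / 0.322375 = 0.9975 / 0.322375 ≈ 3.0942.

m_1 = 3.0942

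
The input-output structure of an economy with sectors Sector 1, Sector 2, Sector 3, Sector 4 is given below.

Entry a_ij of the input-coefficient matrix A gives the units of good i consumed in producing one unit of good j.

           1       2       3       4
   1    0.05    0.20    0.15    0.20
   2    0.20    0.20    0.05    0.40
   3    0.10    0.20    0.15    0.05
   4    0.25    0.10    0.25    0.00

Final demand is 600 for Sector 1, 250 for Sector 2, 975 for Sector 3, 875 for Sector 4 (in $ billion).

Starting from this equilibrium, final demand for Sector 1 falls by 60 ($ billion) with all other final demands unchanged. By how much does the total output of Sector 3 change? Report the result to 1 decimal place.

I − A =
  [   0.95    -0.20    -0.15    -0.20]
  [  -0.20     0.80    -0.05    -0.40]
  [  -0.10    -0.20     0.85    -0.05]
  [  -0.25    -0.10    -0.25     1.00]
Compute the cofactors C_ij = (−1)^(i+j)·(3×3 minor ij) of I−A; the adjugate is their transpose:
adj(I−A) = Cᵀ =
  [ 0.605750   0.225250   0.185000   0.220500]
  [ 0.268125   0.731250   0.195000   0.355875]
  [ 0.147000   0.209250   0.618000   0.144000]
  [ 0.215000   0.181750   0.220250   0.583500]
det(I−A) = Σ_j (I−A)_1j·C_1j = (0.95)(0.605750) + (-0.20)(0.268125) + (-0.15)(0.147000) + (-0.20)(0.215000) = 0.4567875
(I − A)⁻¹ = adj(I−A) / det(I−A) ≈
  [   1.3261     0.4931     0.4050     0.4827]
  [   0.5870     1.6009     0.4269     0.7791]
  [   0.3218     0.4581     1.3529     0.3152]
  [   0.4707     0.3979     0.4822     1.2774]
Δx = (I − A)⁻¹ Δd with Δd having -60 in the Sector 1 component and 0 elsewhere.
So Δx_3 = L_31 · (-60), where L_31 = adj(I−A)_31 / det(I−A) = 0.147000 / 0.4567875.
Δx_3 = 0.147000 × (-60) / 0.4567875 = -8.82 / 0.4567875 ≈ -19.3.

Δx_3 = -19.3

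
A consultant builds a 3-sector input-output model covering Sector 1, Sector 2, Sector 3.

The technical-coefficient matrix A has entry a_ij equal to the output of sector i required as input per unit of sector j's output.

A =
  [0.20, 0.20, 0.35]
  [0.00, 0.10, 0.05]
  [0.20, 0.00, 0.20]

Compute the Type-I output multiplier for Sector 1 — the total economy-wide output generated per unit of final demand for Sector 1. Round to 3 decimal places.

m_1 = 1.781

I − A =
  [   0.80    -0.20    -0.35]
  [   0.00     0.90    -0.05]
  [  -0.20     0.00     0.80]
Cofactors of I−A, C_ij = (−1)^(i+j)·(minor ij) (rows/columns in the sector order above):
  C_11 = (0.90)(0.80) − (-0.05)(0.00) = 0.7200
  C_12 = −[(0.00)(0.80) − (-0.05)(-0.20)] = 0.0100
  C_13 = (0.00)(0.00) − (0.90)(-0.20) = 0.1800
  C_21 = −[(-0.20)(0.80) − (-0.35)(0.00)] = 0.1600
  C_22 = (0.80)(0.80) − (-0.35)(-0.20) = 0.5700
  C_23 = −[(0.80)(0.00) − (-0.20)(-0.20)] = 0.0400
  C_31 = (-0.20)(-0.05) − (-0.35)(0.90) = 0.3250
  C_32 = −[(0.80)(-0.05) − (-0.35)(0.00)] = 0.0400
  C_33 = (0.80)(0.90) − (-0.20)(0.00) = 0.7200
det(I−A) = Σ_j (I−A)_1j·C_1j = (0.80)(0.7200) + (-0.20)(0.0100) + (-0.35)(0.1800) = 0.5110
adj(I−A) = Cᵀ =
  [ 0.7200   0.1600   0.3250]
  [ 0.0100   0.5700   0.0400]
  [ 0.1800   0.0400   0.7200]
(I − A)⁻¹ = adj(I−A) / det(I−A) ≈
  [   1.4090     0.3131     0.6360]
  [   0.0196     1.1155     0.0783]
  [   0.3523     0.0783     1.4090]
The output multiplier for sector j is the column-j sum of the Leontief inverse (I − A)⁻¹ = adj(I−A) / det(I−A).
Column 1 of adj(I−A): (0.7200, 0.0100, 0.1800); det(I−A) = 0.5110.
m_1 = (0.7200 + 0.0100 + 0.1800) / 0.5110 = 0.91 / 0.5110 ≈ 1.781.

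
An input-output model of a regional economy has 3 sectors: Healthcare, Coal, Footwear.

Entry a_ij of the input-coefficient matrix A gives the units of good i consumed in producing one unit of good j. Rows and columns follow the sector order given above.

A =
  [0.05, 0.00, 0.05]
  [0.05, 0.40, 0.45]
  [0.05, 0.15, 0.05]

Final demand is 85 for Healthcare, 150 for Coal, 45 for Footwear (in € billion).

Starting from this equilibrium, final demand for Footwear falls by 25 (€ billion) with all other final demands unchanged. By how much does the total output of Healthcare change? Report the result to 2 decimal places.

Δx_1 = -1.58

I − A =
  [   0.95     0.00    -0.05]
  [  -0.05     0.60    -0.45]
  [  -0.05    -0.15     0.95]
Cofactors of I−A, C_ij = (−1)^(i+j)·(minor ij) (rows/columns in the sector order above):
  C_11 = (0.60)(0.95) − (-0.45)(-0.15) = 0.5025
  C_12 = −[(-0.05)(0.95) − (-0.45)(-0.05)] = 0.0700
  C_13 = (-0.05)(-0.15) − (0.60)(-0.05) = 0.0375
  C_21 = −[(0.00)(0.95) − (-0.05)(-0.15)] = 0.0075
  C_22 = (0.95)(0.95) − (-0.05)(-0.05) = 0.9000
  C_23 = −[(0.95)(-0.15) − (0.00)(-0.05)] = 0.1425
  C_31 = (0.00)(-0.45) − (-0.05)(0.60) = 0.0300
  C_32 = −[(0.95)(-0.45) − (-0.05)(-0.05)] = 0.4300
  C_33 = (0.95)(0.60) − (0.00)(-0.05) = 0.5700
det(I−A) = Σ_j (I−A)_1j·C_1j = (0.95)(0.5025) + (0.00)(0.0700) + (-0.05)(0.0375) = 0.4755
adj(I−A) = Cᵀ =
  [ 0.5025   0.0075   0.0300]
  [ 0.0700   0.9000   0.4300]
  [ 0.0375   0.1425   0.5700]
(I − A)⁻¹ = adj(I−A) / det(I−A) ≈
  [   1.0568     0.0158     0.0631]
  [   0.1472     1.8927     0.9043]
  [   0.0789     0.2997     1.1987]
Δx = (I − A)⁻¹ Δd with Δd having -25 in the Footwear component and 0 elsewhere.
So Δx_1 = L_13 · (-25), where L_13 = adj(I−A)_13 / det(I−A) = 0.0300 / 0.4755.
Δx_1 = 0.0300 × (-25) / 0.4755 = -0.75 / 0.4755 ≈ -1.58.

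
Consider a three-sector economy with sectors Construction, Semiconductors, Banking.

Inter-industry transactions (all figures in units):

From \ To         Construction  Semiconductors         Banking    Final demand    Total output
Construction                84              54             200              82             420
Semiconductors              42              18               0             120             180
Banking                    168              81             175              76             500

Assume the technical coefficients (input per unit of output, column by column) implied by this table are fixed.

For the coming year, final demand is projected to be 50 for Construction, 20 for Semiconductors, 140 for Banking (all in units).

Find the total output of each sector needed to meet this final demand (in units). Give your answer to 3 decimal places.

x_C = 304.188, x_S = 56.021, x_B = 441.361

Technical coefficients a_ij = z_ij / X_j:
  a_CC = 84/420 = 0.20, a_SC = 42/420 = 0.10, a_BC = 168/420 = 0.40
  a_CS = 54/180 = 0.30, a_SS = 18/180 = 0.10, a_BS = 81/180 = 0.45
  a_CB = 200/500 = 0.40, a_SB = 0/500 = 0.00, a_BB = 175/500 = 0.35
I − A =
  [   0.80    -0.30    -0.40]
  [  -0.10     0.90     0.00]
  [  -0.40    -0.45     0.65]
Cofactors of I−A, C_ij = (−1)^(i+j)·(minor ij) (rows/columns in the sector order above):
  C_11 = (0.90)(0.65) − (0.00)(-0.45) = 0.5850
  C_12 = −[(-0.10)(0.65) − (0.00)(-0.40)] = 0.0650
  C_13 = (-0.10)(-0.45) − (0.90)(-0.40) = 0.4050
  C_21 = −[(-0.30)(0.65) − (-0.40)(-0.45)] = 0.3750
  C_22 = (0.80)(0.65) − (-0.40)(-0.40) = 0.3600
  C_23 = −[(0.80)(-0.45) − (-0.30)(-0.40)] = 0.4800
  C_31 = (-0.30)(0.00) − (-0.40)(0.90) = 0.3600
  C_32 = −[(0.80)(0.00) − (-0.40)(-0.10)] = 0.0400
  C_33 = (0.80)(0.90) − (-0.30)(-0.10) = 0.6900
det(I−A) = Σ_j (I−A)_1j·C_1j = (0.80)(0.5850) + (-0.30)(0.0650) + (-0.40)(0.4050) = 0.2865
adj(I−A) = Cᵀ =
  [ 0.5850   0.3750   0.3600]
  [ 0.0650   0.3600   0.0400]
  [ 0.4050   0.4800   0.6900]
(I − A)⁻¹ = adj(I−A) / det(I−A) ≈
  [   2.0419     1.3089     1.2565]
  [   0.2269     1.2565     0.1396]
  [   1.4136     1.6754     2.4084]
x = (I − A)⁻¹ d = adj(I−A)·d / det(I−A), with det(I−A) = 0.2865:
  x_C = (0.5850·50 + 0.3750·20 + 0.3600·140) / 0.2865 = 87.15 / 0.2865 ≈ 304.188
  x_S = (0.0650·50 + 0.3600·20 + 0.0400·140) / 0.2865 = 16.05 / 0.2865 ≈ 56.021
  x_B = (0.4050·50 + 0.4800·20 + 0.6900·140) / 0.2865 = 126.45 / 0.2865 ≈ 441.361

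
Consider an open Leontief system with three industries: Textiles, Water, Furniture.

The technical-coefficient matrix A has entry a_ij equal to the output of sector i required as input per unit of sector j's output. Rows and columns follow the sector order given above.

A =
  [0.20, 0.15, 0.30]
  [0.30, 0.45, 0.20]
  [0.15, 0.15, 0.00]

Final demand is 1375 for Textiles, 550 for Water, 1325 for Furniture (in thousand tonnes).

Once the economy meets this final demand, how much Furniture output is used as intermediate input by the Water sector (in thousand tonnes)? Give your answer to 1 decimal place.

I − A =
  [   0.80    -0.15    -0.30]
  [  -0.30     0.55    -0.20]
  [  -0.15    -0.15     1.00]
Cofactors of I−A, C_ij = (−1)^(i+j)·(minor ij) (rows/columns in the sector order above):
  C_11 = (0.55)(1.00) − (-0.20)(-0.15) = 0.5200
  C_12 = −[(-0.30)(1.00) − (-0.20)(-0.15)] = 0.3300
  C_13 = (-0.30)(-0.15) − (0.55)(-0.15) = 0.1275
  C_21 = −[(-0.15)(1.00) − (-0.30)(-0.15)] = 0.1950
  C_22 = (0.80)(1.00) − (-0.30)(-0.15) = 0.7550
  C_23 = −[(0.80)(-0.15) − (-0.15)(-0.15)] = 0.1425
  C_31 = (-0.15)(-0.20) − (-0.30)(0.55) = 0.1950
  C_32 = −[(0.80)(-0.20) − (-0.30)(-0.30)] = 0.2500
  C_33 = (0.80)(0.55) − (-0.15)(-0.30) = 0.3950
det(I−A) = Σ_j (I−A)_1j·C_1j = (0.80)(0.5200) + (-0.15)(0.3300) + (-0.30)(0.1275) = 0.32825
adj(I−A) = Cᵀ =
  [ 0.5200   0.1950   0.1950]
  [ 0.3300   0.7550   0.2500]
  [ 0.1275   0.1425   0.3950]
(I − A)⁻¹ = adj(I−A) / det(I−A) ≈
  [   1.5842     0.5941     0.5941]
  [   1.0053     2.3001     0.7616]
  [   0.3884     0.4341     1.2034]
First solve x = (I − A)⁻¹ d = adj(I−A)·d / det(I−A); in particular x_W = (0.3300·1375 + 0.7550·550 + 0.2500·1325) / 0.32825 = 1200.25 / 0.32825 ≈ 3656.512.
Intermediate flow from F to W: z_FW = a_FW · x_W = 0.15 × 1200.25 / 0.32825 = 180.0375 / 0.32825 ≈ 548.5.

z_FW = 548.5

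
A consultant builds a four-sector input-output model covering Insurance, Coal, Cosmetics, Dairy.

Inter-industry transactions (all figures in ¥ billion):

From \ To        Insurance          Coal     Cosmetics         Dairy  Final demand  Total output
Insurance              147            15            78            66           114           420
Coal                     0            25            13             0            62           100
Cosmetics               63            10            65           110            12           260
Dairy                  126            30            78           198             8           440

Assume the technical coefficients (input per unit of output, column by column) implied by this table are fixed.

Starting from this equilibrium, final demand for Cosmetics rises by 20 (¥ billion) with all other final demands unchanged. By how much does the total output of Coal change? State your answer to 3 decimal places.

Δx_2 = 3.353

Technical coefficients a_ij = z_ij / X_j:
  a_11 = 147/420 = 0.35, a_21 = 0/420 = 0.00, a_31 = 63/420 = 0.15, a_41 = 126/420 = 0.30
  a_12 = 15/100 = 0.15, a_22 = 25/100 = 0.25, a_32 = 10/100 = 0.10, a_42 = 30/100 = 0.30
  a_13 = 78/260 = 0.30, a_23 = 13/260 = 0.05, a_33 = 65/260 = 0.25, a_43 = 78/260 = 0.30
  a_14 = 66/440 = 0.15, a_24 = 0/440 = 0.00, a_34 = 110/440 = 0.25, a_44 = 198/440 = 0.45
I − A =
  [   0.65    -0.15    -0.30    -0.15]
  [   0.00     0.75    -0.05     0.00]
  [  -0.15    -0.10     0.75    -0.25]
  [  -0.30    -0.30    -0.30     0.55]
Compute the cofactors C_ij = (−1)^(i+j)·(3×3 minor ij) of I−A; the adjugate is their transpose:
adj(I−A) = Cᵀ =
  [ 0.246625   0.127875   0.163875   0.141750]
  [ 0.007875   0.131625   0.015625   0.009250]
  [ 0.118125   0.110375   0.234375   0.138750]
  [ 0.203250   0.201750   0.225750   0.327500]
det(I−A) = Σ_j (I−A)_1j·C_1j = (0.65)(0.246625) + (-0.15)(0.007875) + (-0.30)(0.118125) + (-0.15)(0.203250) = 0.0932
(I − A)⁻¹ = adj(I−A) / det(I−A) ≈
  [   2.6462     1.3720     1.7583     1.5209]
  [   0.0845     1.4123     0.1677     0.0992]
  [   1.2674     1.1843     2.5148     1.4887]
  [   2.1808     2.1647     2.4222     3.5139]
Δx = (I − A)⁻¹ Δd with Δd having +20 in the Cosmetics component and 0 elsewhere.
So Δx_2 = L_23 · (+20), where L_23 = adj(I−A)_23 / det(I−A) = 0.015625 / 0.0932.
Δx_2 = 0.015625 × (+20) / 0.0932 = 0.3125 / 0.0932 ≈ 3.353.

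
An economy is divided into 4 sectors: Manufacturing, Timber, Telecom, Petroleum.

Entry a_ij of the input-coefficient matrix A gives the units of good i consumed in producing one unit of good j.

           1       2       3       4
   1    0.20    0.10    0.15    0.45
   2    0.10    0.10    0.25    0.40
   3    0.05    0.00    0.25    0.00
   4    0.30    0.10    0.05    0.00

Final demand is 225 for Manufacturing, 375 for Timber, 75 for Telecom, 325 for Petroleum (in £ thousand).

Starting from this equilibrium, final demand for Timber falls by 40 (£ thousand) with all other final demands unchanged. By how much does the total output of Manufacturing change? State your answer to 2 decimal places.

Δx_1 = -11.00

I − A =
  [   0.80    -0.10    -0.15    -0.45]
  [  -0.10     0.90    -0.25    -0.40]
  [  -0.05     0.00     0.75     0.00]
  [  -0.30    -0.10    -0.05     1.00]
Compute the cofactors C_ij = (−1)^(i+j)·(3×3 minor ij) of I−A; the adjugate is their transpose:
adj(I−A) = Cᵀ =
  [ 0.645000   0.108750   0.187500   0.333750]
  [ 0.178500   0.490125   0.217500   0.276375]
  [ 0.043000   0.007250   0.540000   0.022250]
  [ 0.213500   0.082000   0.105000   0.524500]
det(I−A) = Σ_j (I−A)_1j·C_1j = (0.80)(0.645000) + (-0.10)(0.178500) + (-0.15)(0.043000) + (-0.45)(0.213500) = 0.395625
(I − A)⁻¹ = adj(I−A) / det(I−A) ≈
  [   1.6303     0.2749     0.4739     0.8436]
  [   0.4512     1.2389     0.5498     0.6986]
  [   0.1087     0.0183     1.3649     0.0562]
  [   0.5397     0.2073     0.2654     1.3258]
Δx = (I − A)⁻¹ Δd with Δd having -40 in the Timber component and 0 elsewhere.
So Δx_1 = L_12 · (-40), where L_12 = adj(I−A)_12 / det(I−A) = 0.108750 / 0.395625.
Δx_1 = 0.108750 × (-40) / 0.395625 = -4.35 / 0.395625 ≈ -11.00.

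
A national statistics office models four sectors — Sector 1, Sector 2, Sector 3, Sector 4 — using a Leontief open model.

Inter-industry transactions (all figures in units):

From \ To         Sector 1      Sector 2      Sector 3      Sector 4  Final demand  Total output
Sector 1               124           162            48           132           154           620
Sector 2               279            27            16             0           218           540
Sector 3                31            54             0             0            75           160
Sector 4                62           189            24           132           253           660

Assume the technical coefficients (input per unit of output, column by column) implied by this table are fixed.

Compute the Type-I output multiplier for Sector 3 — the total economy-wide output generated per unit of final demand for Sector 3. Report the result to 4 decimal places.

m_3 = 2.6897

Technical coefficients a_ij = z_ij / X_j:
  a_11 = 124/620 = 0.20, a_21 = 279/620 = 0.45, a_31 = 31/620 = 0.05, a_41 = 62/620 = 0.10
  a_12 = 162/540 = 0.30, a_22 = 27/540 = 0.05, a_32 = 54/540 = 0.10, a_42 = 189/540 = 0.35
  a_13 = 48/160 = 0.30, a_23 = 16/160 = 0.10, a_33 = 0/160 = 0.00, a_43 = 24/160 = 0.15
  a_14 = 132/660 = 0.20, a_24 = 0/660 = 0.00, a_34 = 0/660 = 0.00, a_44 = 132/660 = 0.20
I − A =
  [   0.80    -0.30    -0.30    -0.20]
  [  -0.45     0.95    -0.10     0.00]
  [  -0.05    -0.10     1.00     0.00]
  [  -0.10    -0.35    -0.15     0.80]
Compute the cofactors C_ij = (−1)^(i+j)·(3×3 minor ij) of I−A; the adjugate is their transpose:
adj(I−A) = Cᵀ =
  [ 0.752000   0.337000   0.287500   0.188000]
  [ 0.364000   0.606500   0.183500   0.091000]
  [ 0.074000   0.077500   0.449500   0.018500]
  [ 0.267125   0.322000   0.200500   0.587750]
det(I−A) = Σ_j (I−A)_1j·C_1j = (0.80)(0.752000) + (-0.30)(0.364000) + (-0.30)(0.074000) + (-0.20)(0.267125) = 0.416775
(I − A)⁻¹ = adj(I−A) / det(I−A) ≈
  [   1.80433     0.80859     0.68982     0.45108]
  [   0.87337     1.45522     0.44029     0.21834]
  [   0.17755     0.18595     1.07852     0.04439]
  [   0.64093     0.77260     0.48107     1.41023]
The output multiplier for sector j is the column-j sum of the Leontief inverse (I − A)⁻¹ = adj(I−A) / det(I−A).
Column 3 of adj(I−A): (0.287500, 0.183500, 0.449500, 0.200500); det(I−A) = 0.416775.
m_3 = (0.287500 + 0.183500 + 0.449500 + 0.200500) / 0.416775 = 1.121 / 0.416775 ≈ 2.6897.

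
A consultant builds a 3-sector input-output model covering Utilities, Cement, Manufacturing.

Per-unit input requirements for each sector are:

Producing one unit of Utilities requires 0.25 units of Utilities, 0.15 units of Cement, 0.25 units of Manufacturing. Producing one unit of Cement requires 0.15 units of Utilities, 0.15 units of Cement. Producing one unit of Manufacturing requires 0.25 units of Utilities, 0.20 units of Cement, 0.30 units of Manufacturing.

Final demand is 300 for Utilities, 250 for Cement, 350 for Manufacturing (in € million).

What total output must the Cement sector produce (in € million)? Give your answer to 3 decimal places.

I − A =
  [   0.75    -0.15    -0.25]
  [  -0.15     0.85    -0.20]
  [  -0.25     0.00     0.70]
Cofactors of I−A, C_ij = (−1)^(i+j)·(minor ij) (rows/columns in the sector order above):
  C_11 = (0.85)(0.70) − (-0.20)(0.00) = 0.5950
  C_12 = −[(-0.15)(0.70) − (-0.20)(-0.25)] = 0.1550
  C_13 = (-0.15)(0.00) − (0.85)(-0.25) = 0.2125
  C_21 = −[(-0.15)(0.70) − (-0.25)(0.00)] = 0.1050
  C_22 = (0.75)(0.70) − (-0.25)(-0.25) = 0.4625
  C_23 = −[(0.75)(0.00) − (-0.15)(-0.25)] = 0.0375
  C_31 = (-0.15)(-0.20) − (-0.25)(0.85) = 0.2425
  C_32 = −[(0.75)(-0.20) − (-0.25)(-0.15)] = 0.1875
  C_33 = (0.75)(0.85) − (-0.15)(-0.15) = 0.6150
det(I−A) = Σ_j (I−A)_1j·C_1j = (0.75)(0.5950) + (-0.15)(0.1550) + (-0.25)(0.2125) = 0.369875
adj(I−A) = Cᵀ =
  [ 0.5950   0.1050   0.2425]
  [ 0.1550   0.4625   0.1875]
  [ 0.2125   0.0375   0.6150]
(I − A)⁻¹ = adj(I−A) / det(I−A) ≈
  [   1.6087     0.2839     0.6556]
  [   0.4191     1.2504     0.5069]
  [   0.5745     0.1014     1.6627]
x = (I − A)⁻¹ d = adj(I−A)·d / det(I−A), with det(I−A) = 0.369875:
  x_U = (0.5950·300 + 0.1050·250 + 0.2425·350) / 0.369875 = 289.625 / 0.369875 ≈ 783.035
  x_C = (0.1550·300 + 0.4625·250 + 0.1875·350) / 0.369875 = 227.75 / 0.369875 ≈ 615.749
  x_M = (0.2125·300 + 0.0375·250 + 0.6150·350) / 0.369875 = 288.375 / 0.369875 ≈ 779.655

x_C = 615.749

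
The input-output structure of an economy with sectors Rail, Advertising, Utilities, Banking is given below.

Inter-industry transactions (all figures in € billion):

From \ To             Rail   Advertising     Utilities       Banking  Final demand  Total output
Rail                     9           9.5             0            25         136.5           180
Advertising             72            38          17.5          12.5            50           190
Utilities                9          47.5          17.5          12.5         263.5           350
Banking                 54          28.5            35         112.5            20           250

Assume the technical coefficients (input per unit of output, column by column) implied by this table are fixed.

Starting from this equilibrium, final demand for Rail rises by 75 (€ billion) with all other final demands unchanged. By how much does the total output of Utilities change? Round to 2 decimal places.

Technical coefficients a_ij = z_ij / X_j:
  a_11 = 9/180 = 0.05, a_21 = 72/180 = 0.40, a_31 = 9/180 = 0.05, a_41 = 54/180 = 0.30
  a_12 = 9.5/190 = 0.05, a_22 = 38/190 = 0.20, a_32 = 47.5/190 = 0.25, a_42 = 28.5/190 = 0.15
  a_13 = 0/350 = 0.00, a_23 = 17.5/350 = 0.05, a_33 = 17.5/350 = 0.05, a_43 = 35/350 = 0.10
  a_14 = 25/250 = 0.10, a_24 = 12.5/250 = 0.05, a_34 = 12.5/250 = 0.05, a_44 = 112.5/250 = 0.45
I − A =
  [   0.95    -0.05     0.00    -0.10]
  [  -0.40     0.80    -0.05    -0.05]
  [  -0.05    -0.25     0.95    -0.05]
  [  -0.30    -0.15    -0.10     0.55]
Compute the cofactors C_ij = (−1)^(i+j)·(3×3 minor ij) of I−A; the adjugate is their transpose:
adj(I−A) = Cᵀ =
  [ 0.398375   0.042625   0.010375   0.077250]
  [ 0.223625   0.462625   0.033375   0.085750]
  [ 0.095375   0.133125   0.369125   0.063000]
  [ 0.295625   0.173625   0.081875   0.691000]
det(I−A) = Σ_j (I−A)_1j·C_1j = (0.95)(0.398375) + (-0.05)(0.223625) + (0.00)(0.095375) + (-0.10)(0.295625) = 0.3377125
(I − A)⁻¹ = adj(I−A) / det(I−A) ≈
  [   1.1796     0.1262     0.0307     0.2287]
  [   0.6622     1.3699     0.0988     0.2539]
  [   0.2824     0.3942     1.0930     0.1865]
  [   0.8754     0.5141     0.2424     2.0461]
Δx = (I − A)⁻¹ Δd with Δd having +75 in the Rail component and 0 elsewhere.
So Δx_3 = L_31 · (+75), where L_31 = adj(I−A)_31 / det(I−A) = 0.095375 / 0.3377125.
Δx_3 = 0.095375 × (+75) / 0.3377125 = 7.153125 / 0.3377125 ≈ 21.18.

Δx_3 = 21.18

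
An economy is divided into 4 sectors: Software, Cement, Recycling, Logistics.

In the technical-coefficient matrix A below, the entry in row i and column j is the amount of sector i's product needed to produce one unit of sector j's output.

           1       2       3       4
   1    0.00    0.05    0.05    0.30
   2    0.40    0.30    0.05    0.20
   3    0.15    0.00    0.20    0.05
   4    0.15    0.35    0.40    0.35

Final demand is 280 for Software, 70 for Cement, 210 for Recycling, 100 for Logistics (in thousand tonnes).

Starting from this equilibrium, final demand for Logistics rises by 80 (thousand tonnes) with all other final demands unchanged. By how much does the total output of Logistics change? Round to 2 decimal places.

Δx_4 = 209.71

I − A =
  [   1.00    -0.05    -0.05    -0.30]
  [  -0.40     0.70    -0.05    -0.20]
  [  -0.15     0.00     0.80    -0.05]
  [  -0.15    -0.35    -0.40     0.65]
Compute the cofactors C_ij = (−1)^(i+j)·(3×3 minor ij) of I−A; the adjugate is their transpose:
adj(I−A) = Cᵀ =
  [ 0.293125   0.109875   0.114125   0.177875]
  [ 0.241250   0.440750   0.172750   0.260250]
  [ 0.070000   0.038500   0.297000   0.067000]
  [ 0.240625   0.286375   0.302125   0.538375]
det(I−A) = Σ_j (I−A)_1j·C_1j = (1.00)(0.293125) + (-0.05)(0.241250) + (-0.05)(0.070000) + (-0.30)(0.240625) = 0.205375
(I − A)⁻¹ = adj(I−A) / det(I−A) ≈
  [   1.4273     0.5350     0.5557     0.8661]
  [   1.1747     2.1461     0.8411     1.2672]
  [   0.3408     0.1875     1.4461     0.3262]
  [   1.1716     1.3944     1.4711     2.6214]
Δx = (I − A)⁻¹ Δd with Δd having +80 in the Logistics component and 0 elsewhere.
So Δx_4 = L_44 · (+80), where L_44 = adj(I−A)_44 / det(I−A) = 0.538375 / 0.205375.
Δx_4 = 0.538375 × (+80) / 0.205375 = 43.07 / 0.205375 ≈ 209.71.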